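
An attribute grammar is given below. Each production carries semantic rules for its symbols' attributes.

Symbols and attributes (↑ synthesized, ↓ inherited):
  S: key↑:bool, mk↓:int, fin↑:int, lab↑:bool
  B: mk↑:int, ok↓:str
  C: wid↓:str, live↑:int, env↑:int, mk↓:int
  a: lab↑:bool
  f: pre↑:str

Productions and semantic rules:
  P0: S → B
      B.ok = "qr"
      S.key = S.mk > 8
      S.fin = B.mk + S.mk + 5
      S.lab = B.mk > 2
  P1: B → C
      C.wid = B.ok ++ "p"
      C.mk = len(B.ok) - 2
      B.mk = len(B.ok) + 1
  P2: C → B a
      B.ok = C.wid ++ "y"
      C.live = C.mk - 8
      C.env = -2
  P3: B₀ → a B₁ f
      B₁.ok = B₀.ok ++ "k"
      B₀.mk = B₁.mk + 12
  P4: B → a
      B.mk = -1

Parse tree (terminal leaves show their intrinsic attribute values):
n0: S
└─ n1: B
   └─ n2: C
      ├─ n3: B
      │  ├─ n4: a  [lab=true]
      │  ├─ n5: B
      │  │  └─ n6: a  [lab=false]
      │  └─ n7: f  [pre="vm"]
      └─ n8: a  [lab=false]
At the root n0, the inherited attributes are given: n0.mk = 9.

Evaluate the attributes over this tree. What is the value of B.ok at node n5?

"qrpyk"

1. n0.mk = 9  [given at root]
2. n1.ok = "qr"  ["qr"]
3. n2.wid = "qrp"  [B.ok ++ "p"]
4. n2.mk = 0  [len(B.ok) - 2]
5. n3.ok = "qrpy"  [C.wid ++ "y"]
6. n4.lab = true  [terminal]
7. n5.ok = "qrpyk"  [B₀.ok ++ "k"]
8. n6.lab = false  [terminal]
9. n5.mk = -1  [-1]
10. n7.pre = "vm"  [terminal]
11. n3.mk = 11  [B₁.mk + 12]
12. n8.lab = false  [terminal]
13. n2.live = -8  [C.mk - 8]
14. n2.env = -2  [-2]
15. n1.mk = 3  [len(B.ok) + 1]
16. n0.key = true  [S.mk > 8]
17. n0.fin = 17  [B.mk + S.mk + 5]
18. n0.lab = true  [B.mk > 2]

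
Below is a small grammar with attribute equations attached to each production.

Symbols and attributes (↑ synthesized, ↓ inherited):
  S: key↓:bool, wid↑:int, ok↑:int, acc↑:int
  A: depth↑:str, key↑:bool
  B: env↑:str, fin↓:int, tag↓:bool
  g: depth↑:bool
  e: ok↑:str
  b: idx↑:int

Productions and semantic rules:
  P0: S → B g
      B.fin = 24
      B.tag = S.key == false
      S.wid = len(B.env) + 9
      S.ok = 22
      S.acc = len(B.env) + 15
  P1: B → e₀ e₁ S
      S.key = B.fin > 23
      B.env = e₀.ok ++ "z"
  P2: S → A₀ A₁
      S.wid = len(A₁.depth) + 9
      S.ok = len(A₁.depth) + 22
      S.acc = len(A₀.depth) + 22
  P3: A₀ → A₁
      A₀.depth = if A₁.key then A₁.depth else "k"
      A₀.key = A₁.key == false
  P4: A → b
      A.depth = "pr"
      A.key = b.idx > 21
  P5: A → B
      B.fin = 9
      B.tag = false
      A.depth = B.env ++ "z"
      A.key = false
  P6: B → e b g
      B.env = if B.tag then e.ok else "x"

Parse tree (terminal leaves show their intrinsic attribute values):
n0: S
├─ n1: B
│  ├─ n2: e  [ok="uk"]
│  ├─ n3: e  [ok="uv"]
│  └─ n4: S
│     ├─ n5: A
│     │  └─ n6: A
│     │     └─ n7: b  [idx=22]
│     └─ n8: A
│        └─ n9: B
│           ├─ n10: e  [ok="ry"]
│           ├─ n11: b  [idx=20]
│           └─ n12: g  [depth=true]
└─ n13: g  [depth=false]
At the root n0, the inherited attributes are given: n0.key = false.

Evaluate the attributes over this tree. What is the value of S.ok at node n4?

1. n0.key = false  [given at root]
2. n1.fin = 24  [24]
3. n1.tag = true  [S.key == false]
4. n2.ok = "uk"  [terminal]
5. n3.ok = "uv"  [terminal]
6. n4.key = true  [B.fin > 23]
7. n7.idx = 22  [terminal]
8. n6.depth = "pr"  ["pr"]
9. n6.key = true  [b.idx > 21]
10. n5.depth = "pr"  [if A₁.key then A₁.depth else "k"]
11. n5.key = false  [A₁.key == false]
12. n9.fin = 9  [9]
13. n9.tag = false  [false]
14. n10.ok = "ry"  [terminal]
15. n11.idx = 20  [terminal]
16. n12.depth = true  [terminal]
17. n9.env = "x"  [if B.tag then e.ok else "x"]
18. n8.depth = "xz"  [B.env ++ "z"]
19. n8.key = false  [false]
20. n4.wid = 11  [len(A₁.depth) + 9]
21. n4.ok = 24  [len(A₁.depth) + 22]
22. n4.acc = 24  [len(A₀.depth) + 22]
23. n1.env = "ukz"  [e₀.ok ++ "z"]
24. n13.depth = false  [terminal]
25. n0.wid = 12  [len(B.env) + 9]
26. n0.ok = 22  [22]
27. n0.acc = 18  [len(B.env) + 15]

24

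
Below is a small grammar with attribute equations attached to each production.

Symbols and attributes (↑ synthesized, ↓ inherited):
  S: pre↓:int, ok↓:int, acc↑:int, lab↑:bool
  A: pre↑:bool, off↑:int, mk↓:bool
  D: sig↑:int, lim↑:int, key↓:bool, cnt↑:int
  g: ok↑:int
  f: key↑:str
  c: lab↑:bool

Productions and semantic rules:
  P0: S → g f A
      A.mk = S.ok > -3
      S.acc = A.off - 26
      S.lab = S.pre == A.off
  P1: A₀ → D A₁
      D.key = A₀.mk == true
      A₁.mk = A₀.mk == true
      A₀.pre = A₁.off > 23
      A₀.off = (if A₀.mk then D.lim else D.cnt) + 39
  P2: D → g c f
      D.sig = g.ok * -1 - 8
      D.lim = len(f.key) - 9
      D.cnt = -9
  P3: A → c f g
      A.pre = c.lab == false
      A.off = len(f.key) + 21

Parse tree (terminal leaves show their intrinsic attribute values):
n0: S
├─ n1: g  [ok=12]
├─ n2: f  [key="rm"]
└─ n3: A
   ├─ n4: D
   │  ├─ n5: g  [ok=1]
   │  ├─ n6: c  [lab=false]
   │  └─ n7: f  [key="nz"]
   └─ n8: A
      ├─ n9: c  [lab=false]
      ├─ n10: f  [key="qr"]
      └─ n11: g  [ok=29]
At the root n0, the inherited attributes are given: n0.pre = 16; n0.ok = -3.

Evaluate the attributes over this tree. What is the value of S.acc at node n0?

4

1. n0.pre = 16  [given at root]
2. n0.ok = -3  [given at root]
3. n1.ok = 12  [terminal]
4. n2.key = "rm"  [terminal]
5. n3.mk = false  [S.ok > -3]
6. n4.key = false  [A₀.mk == true]
7. n5.ok = 1  [terminal]
8. n6.lab = false  [terminal]
9. n7.key = "nz"  [terminal]
10. n4.sig = -9  [g.ok * -1 - 8]
11. n4.lim = -7  [len(f.key) - 9]
12. n4.cnt = -9  [-9]
13. n8.mk = false  [A₀.mk == true]
14. n9.lab = false  [terminal]
15. n10.key = "qr"  [terminal]
16. n11.ok = 29  [terminal]
17. n8.pre = true  [c.lab == false]
18. n8.off = 23  [len(f.key) + 21]
19. n3.pre = false  [A₁.off > 23]
20. n3.off = 30  [(if A₀.mk then D.lim else D.cnt) + 39]
21. n0.acc = 4  [A.off - 26]
22. n0.lab = false  [S.pre == A.off]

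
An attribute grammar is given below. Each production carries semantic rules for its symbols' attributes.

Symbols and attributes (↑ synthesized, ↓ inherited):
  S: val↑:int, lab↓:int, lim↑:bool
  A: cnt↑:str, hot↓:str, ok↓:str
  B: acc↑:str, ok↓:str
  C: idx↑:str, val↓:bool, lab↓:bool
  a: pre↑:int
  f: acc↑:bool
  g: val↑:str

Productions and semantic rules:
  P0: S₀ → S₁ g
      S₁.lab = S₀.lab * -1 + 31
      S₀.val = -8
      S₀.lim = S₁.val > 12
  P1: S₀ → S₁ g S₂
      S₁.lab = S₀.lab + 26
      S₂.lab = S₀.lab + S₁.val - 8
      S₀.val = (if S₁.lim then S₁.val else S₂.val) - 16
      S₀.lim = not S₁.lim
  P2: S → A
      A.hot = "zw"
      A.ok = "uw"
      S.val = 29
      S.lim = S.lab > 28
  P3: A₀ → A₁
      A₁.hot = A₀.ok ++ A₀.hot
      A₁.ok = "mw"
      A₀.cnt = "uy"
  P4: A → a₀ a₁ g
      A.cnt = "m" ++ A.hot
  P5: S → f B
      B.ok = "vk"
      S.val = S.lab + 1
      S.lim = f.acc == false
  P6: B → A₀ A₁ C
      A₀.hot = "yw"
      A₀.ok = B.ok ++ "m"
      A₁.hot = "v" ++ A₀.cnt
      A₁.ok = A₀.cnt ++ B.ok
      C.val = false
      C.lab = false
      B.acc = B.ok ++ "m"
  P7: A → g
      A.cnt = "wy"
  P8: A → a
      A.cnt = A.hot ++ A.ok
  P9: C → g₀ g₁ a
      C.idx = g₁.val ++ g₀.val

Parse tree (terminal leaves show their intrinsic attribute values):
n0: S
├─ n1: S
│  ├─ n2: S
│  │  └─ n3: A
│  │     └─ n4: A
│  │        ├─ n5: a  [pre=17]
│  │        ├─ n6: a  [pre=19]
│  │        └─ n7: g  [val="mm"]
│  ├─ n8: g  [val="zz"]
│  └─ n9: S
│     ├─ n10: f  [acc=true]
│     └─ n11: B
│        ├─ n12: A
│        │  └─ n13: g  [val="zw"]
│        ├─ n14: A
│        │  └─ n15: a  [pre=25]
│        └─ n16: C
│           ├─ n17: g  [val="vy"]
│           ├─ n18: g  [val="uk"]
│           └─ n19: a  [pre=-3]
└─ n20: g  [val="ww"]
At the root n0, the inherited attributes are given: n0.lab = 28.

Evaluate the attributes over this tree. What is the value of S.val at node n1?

13

1. n0.lab = 28  [given at root]
2. n1.lab = 3  [S₀.lab * -1 + 31]
3. n2.lab = 29  [S₀.lab + 26]
4. n3.hot = "zw"  ["zw"]
5. n3.ok = "uw"  ["uw"]
6. n4.hot = "uwzw"  [A₀.ok ++ A₀.hot]
7. n4.ok = "mw"  ["mw"]
8. n5.pre = 17  [terminal]
9. n6.pre = 19  [terminal]
10. n7.val = "mm"  [terminal]
11. n4.cnt = "muwzw"  ["m" ++ A.hot]
12. n3.cnt = "uy"  ["uy"]
13. n2.val = 29  [29]
14. n2.lim = true  [S.lab > 28]
15. n8.val = "zz"  [terminal]
16. n9.lab = 24  [S₀.lab + S₁.val - 8]
17. n10.acc = true  [terminal]
18. n11.ok = "vk"  ["vk"]
19. n12.hot = "yw"  ["yw"]
20. n12.ok = "vkm"  [B.ok ++ "m"]
21. n13.val = "zw"  [terminal]
22. n12.cnt = "wy"  ["wy"]
23. n14.hot = "vwy"  ["v" ++ A₀.cnt]
24. n14.ok = "wyvk"  [A₀.cnt ++ B.ok]
25. n15.pre = 25  [terminal]
26. n14.cnt = "vwywyvk"  [A.hot ++ A.ok]
27. n16.val = false  [false]
28. n16.lab = false  [false]
29. n17.val = "vy"  [terminal]
30. n18.val = "uk"  [terminal]
31. n19.pre = -3  [terminal]
32. n16.idx = "ukvy"  [g₁.val ++ g₀.val]
33. n11.acc = "vkm"  [B.ok ++ "m"]
34. n9.val = 25  [S.lab + 1]
35. n9.lim = false  [f.acc == false]
36. n1.val = 13  [(if S₁.lim then S₁.val else S₂.val) - 16]
37. n1.lim = false  [not S₁.lim]
38. n20.val = "ww"  [terminal]
39. n0.val = -8  [-8]
40. n0.lim = true  [S₁.val > 12]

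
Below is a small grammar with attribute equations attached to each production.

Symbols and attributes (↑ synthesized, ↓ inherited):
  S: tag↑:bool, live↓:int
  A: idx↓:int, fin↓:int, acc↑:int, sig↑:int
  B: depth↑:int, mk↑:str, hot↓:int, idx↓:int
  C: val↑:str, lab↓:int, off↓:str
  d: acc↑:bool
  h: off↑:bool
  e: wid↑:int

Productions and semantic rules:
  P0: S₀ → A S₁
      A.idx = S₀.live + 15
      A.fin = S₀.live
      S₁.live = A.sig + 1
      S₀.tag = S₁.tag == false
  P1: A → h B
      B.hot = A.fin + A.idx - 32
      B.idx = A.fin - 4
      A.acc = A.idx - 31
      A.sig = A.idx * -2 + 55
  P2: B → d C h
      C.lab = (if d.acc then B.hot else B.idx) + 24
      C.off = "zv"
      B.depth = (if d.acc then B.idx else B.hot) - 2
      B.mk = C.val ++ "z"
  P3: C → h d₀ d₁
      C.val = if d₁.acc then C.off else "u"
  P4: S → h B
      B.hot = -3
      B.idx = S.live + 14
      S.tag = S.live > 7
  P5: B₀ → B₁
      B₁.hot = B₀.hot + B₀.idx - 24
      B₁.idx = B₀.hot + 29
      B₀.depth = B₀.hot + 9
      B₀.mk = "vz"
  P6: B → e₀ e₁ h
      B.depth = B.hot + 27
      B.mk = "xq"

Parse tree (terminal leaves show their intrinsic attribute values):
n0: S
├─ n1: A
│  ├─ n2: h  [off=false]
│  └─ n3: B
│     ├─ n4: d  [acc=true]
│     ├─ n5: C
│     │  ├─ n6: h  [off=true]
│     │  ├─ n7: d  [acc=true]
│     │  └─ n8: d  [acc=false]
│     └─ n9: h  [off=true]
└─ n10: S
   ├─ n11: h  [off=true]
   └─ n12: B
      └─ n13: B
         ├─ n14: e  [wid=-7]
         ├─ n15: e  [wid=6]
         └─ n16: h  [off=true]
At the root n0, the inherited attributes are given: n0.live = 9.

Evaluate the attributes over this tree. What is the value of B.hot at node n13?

1. n0.live = 9  [given at root]
2. n1.idx = 24  [S₀.live + 15]
3. n1.fin = 9  [S₀.live]
4. n2.off = false  [terminal]
5. n3.hot = 1  [A.fin + A.idx - 32]
6. n3.idx = 5  [A.fin - 4]
7. n4.acc = true  [terminal]
8. n5.lab = 25  [(if d.acc then B.hot else B.idx) + 24]
9. n5.off = "zv"  ["zv"]
10. n6.off = true  [terminal]
11. n7.acc = true  [terminal]
12. n8.acc = false  [terminal]
13. n5.val = "u"  [if d₁.acc then C.off else "u"]
14. n9.off = true  [terminal]
15. n3.depth = 3  [(if d.acc then B.idx else B.hot) - 2]
16. n3.mk = "uz"  [C.val ++ "z"]
17. n1.acc = -7  [A.idx - 31]
18. n1.sig = 7  [A.idx * -2 + 55]
19. n10.live = 8  [A.sig + 1]
20. n11.off = true  [terminal]
21. n12.hot = -3  [-3]
22. n12.idx = 22  [S.live + 14]
23. n13.hot = -5  [B₀.hot + B₀.idx - 24]
24. n13.idx = 26  [B₀.hot + 29]
25. n14.wid = -7  [terminal]
26. n15.wid = 6  [terminal]
27. n16.off = true  [terminal]
28. n13.depth = 22  [B.hot + 27]
29. n13.mk = "xq"  ["xq"]
30. n12.depth = 6  [B₀.hot + 9]
31. n12.mk = "vz"  ["vz"]
32. n10.tag = true  [S.live > 7]
33. n0.tag = false  [S₁.tag == false]

-5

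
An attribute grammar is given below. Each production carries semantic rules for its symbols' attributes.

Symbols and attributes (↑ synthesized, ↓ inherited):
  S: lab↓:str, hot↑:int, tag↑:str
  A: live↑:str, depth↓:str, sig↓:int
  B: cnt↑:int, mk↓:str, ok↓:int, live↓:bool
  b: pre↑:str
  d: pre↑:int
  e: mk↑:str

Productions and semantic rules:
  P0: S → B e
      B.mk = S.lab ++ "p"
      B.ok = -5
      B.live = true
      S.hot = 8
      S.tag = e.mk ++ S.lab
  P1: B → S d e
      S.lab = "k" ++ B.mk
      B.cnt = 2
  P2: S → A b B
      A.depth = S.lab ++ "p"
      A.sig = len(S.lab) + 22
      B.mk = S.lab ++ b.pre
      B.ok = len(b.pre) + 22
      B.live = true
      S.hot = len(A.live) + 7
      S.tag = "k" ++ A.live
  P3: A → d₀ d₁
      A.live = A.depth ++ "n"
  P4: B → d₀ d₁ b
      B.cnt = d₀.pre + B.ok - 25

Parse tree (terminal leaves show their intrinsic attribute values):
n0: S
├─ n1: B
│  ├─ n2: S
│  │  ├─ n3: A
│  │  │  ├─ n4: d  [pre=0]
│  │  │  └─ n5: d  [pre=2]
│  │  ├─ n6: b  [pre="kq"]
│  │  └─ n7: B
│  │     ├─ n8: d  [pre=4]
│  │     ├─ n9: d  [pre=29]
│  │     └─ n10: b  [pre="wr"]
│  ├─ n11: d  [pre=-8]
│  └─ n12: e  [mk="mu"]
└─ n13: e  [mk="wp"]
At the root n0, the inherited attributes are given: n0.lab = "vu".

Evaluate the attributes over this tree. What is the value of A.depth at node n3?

"kvupp"

1. n0.lab = "vu"  [given at root]
2. n1.mk = "vup"  [S.lab ++ "p"]
3. n1.ok = -5  [-5]
4. n1.live = true  [true]
5. n2.lab = "kvup"  ["k" ++ B.mk]
6. n3.depth = "kvupp"  [S.lab ++ "p"]
7. n3.sig = 26  [len(S.lab) + 22]
8. n4.pre = 0  [terminal]
9. n5.pre = 2  [terminal]
10. n3.live = "kvuppn"  [A.depth ++ "n"]
11. n6.pre = "kq"  [terminal]
12. n7.mk = "kvupkq"  [S.lab ++ b.pre]
13. n7.ok = 24  [len(b.pre) + 22]
14. n7.live = true  [true]
15. n8.pre = 4  [terminal]
16. n9.pre = 29  [terminal]
17. n10.pre = "wr"  [terminal]
18. n7.cnt = 3  [d₀.pre + B.ok - 25]
19. n2.hot = 13  [len(A.live) + 7]
20. n2.tag = "kkvuppn"  ["k" ++ A.live]
21. n11.pre = -8  [terminal]
22. n12.mk = "mu"  [terminal]
23. n1.cnt = 2  [2]
24. n13.mk = "wp"  [terminal]
25. n0.hot = 8  [8]
26. n0.tag = "wpvu"  [e.mk ++ S.lab]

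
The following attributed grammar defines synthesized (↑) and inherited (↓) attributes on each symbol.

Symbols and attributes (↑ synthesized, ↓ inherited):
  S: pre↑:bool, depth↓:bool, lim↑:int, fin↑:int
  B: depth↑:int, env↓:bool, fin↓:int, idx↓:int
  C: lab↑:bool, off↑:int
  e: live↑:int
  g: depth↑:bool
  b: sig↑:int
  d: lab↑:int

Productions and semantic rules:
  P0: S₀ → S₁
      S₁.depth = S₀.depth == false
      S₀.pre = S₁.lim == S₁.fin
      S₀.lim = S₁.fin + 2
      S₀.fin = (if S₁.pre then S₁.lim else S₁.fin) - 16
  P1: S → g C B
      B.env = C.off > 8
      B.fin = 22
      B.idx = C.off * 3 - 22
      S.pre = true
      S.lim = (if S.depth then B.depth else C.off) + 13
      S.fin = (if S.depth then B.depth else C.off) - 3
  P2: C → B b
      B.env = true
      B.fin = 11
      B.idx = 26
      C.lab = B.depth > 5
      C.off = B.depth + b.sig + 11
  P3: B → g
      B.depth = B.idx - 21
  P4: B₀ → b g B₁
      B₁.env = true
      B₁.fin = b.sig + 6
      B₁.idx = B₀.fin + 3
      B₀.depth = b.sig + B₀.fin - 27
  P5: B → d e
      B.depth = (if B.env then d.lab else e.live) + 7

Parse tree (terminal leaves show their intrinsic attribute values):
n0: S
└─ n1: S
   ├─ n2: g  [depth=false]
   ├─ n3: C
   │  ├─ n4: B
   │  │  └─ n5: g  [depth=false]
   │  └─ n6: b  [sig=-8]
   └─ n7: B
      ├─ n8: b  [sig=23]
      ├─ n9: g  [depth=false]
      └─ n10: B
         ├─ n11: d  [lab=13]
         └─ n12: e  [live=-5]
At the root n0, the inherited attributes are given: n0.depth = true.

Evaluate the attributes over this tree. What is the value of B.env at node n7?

false

1. n0.depth = true  [given at root]
2. n1.depth = false  [S₀.depth == false]
3. n2.depth = false  [terminal]
4. n4.env = true  [true]
5. n4.fin = 11  [11]
6. n4.idx = 26  [26]
7. n5.depth = false  [terminal]
8. n4.depth = 5  [B.idx - 21]
9. n6.sig = -8  [terminal]
10. n3.lab = false  [B.depth > 5]
11. n3.off = 8  [B.depth + b.sig + 11]
12. n7.env = false  [C.off > 8]
13. n7.fin = 22  [22]
14. n7.idx = 2  [C.off * 3 - 22]
15. n8.sig = 23  [terminal]
16. n9.depth = false  [terminal]
17. n10.env = true  [true]
18. n10.fin = 29  [b.sig + 6]
19. n10.idx = 25  [B₀.fin + 3]
20. n11.lab = 13  [terminal]
21. n12.live = -5  [terminal]
22. n10.depth = 20  [(if B.env then d.lab else e.live) + 7]
23. n7.depth = 18  [b.sig + B₀.fin - 27]
24. n1.pre = true  [true]
25. n1.lim = 21  [(if S.depth then B.depth else C.off) + 13]
26. n1.fin = 5  [(if S.depth then B.depth else C.off) - 3]
27. n0.pre = false  [S₁.lim == S₁.fin]
28. n0.lim = 7  [S₁.fin + 2]
29. n0.fin = 5  [(if S₁.pre then S₁.lim else S₁.fin) - 16]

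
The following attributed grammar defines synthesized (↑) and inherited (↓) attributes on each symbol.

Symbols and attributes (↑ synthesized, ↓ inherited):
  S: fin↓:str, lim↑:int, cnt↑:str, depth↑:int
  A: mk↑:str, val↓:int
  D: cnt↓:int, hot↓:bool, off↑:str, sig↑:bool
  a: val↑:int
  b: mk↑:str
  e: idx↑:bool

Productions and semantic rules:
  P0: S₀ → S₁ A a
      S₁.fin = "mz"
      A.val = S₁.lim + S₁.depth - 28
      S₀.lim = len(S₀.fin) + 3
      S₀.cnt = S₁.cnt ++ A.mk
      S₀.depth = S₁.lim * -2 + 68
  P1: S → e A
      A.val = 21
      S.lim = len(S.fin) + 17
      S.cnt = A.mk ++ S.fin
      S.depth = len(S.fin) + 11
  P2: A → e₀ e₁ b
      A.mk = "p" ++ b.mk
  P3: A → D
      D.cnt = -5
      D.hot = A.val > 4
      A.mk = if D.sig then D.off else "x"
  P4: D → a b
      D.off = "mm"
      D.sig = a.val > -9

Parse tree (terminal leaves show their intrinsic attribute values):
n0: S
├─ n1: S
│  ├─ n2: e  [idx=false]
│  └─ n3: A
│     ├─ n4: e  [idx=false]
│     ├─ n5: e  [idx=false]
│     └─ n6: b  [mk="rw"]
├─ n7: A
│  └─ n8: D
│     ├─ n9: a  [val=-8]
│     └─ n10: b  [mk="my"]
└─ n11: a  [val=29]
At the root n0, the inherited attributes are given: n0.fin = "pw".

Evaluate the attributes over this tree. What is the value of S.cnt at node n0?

"prwmzmm"

1. n0.fin = "pw"  [given at root]
2. n1.fin = "mz"  ["mz"]
3. n2.idx = false  [terminal]
4. n3.val = 21  [21]
5. n4.idx = false  [terminal]
6. n5.idx = false  [terminal]
7. n6.mk = "rw"  [terminal]
8. n3.mk = "prw"  ["p" ++ b.mk]
9. n1.lim = 19  [len(S.fin) + 17]
10. n1.cnt = "prwmz"  [A.mk ++ S.fin]
11. n1.depth = 13  [len(S.fin) + 11]
12. n7.val = 4  [S₁.lim + S₁.depth - 28]
13. n8.cnt = -5  [-5]
14. n8.hot = false  [A.val > 4]
15. n9.val = -8  [terminal]
16. n10.mk = "my"  [terminal]
17. n8.off = "mm"  ["mm"]
18. n8.sig = true  [a.val > -9]
19. n7.mk = "mm"  [if D.sig then D.off else "x"]
20. n11.val = 29  [terminal]
21. n0.lim = 5  [len(S₀.fin) + 3]
22. n0.cnt = "prwmzmm"  [S₁.cnt ++ A.mk]
23. n0.depth = 30  [S₁.lim * -2 + 68]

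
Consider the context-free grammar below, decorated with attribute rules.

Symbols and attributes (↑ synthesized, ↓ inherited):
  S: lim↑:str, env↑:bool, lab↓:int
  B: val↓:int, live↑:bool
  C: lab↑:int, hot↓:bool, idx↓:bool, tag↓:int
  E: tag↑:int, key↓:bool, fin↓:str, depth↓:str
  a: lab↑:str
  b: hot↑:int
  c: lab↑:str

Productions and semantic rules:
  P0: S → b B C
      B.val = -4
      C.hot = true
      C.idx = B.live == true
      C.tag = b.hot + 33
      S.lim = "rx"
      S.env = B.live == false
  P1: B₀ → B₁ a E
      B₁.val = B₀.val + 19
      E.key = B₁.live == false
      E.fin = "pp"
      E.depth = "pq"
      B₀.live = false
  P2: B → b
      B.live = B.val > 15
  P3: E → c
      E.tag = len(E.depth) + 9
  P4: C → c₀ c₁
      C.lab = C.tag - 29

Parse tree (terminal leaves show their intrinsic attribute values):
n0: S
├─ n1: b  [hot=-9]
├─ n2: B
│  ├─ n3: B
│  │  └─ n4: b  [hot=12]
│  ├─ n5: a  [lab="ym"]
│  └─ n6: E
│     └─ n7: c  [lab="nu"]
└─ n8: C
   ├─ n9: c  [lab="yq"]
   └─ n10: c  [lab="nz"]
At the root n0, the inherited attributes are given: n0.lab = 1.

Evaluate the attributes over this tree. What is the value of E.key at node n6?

true

1. n0.lab = 1  [given at root]
2. n1.hot = -9  [terminal]
3. n2.val = -4  [-4]
4. n3.val = 15  [B₀.val + 19]
5. n4.hot = 12  [terminal]
6. n3.live = false  [B.val > 15]
7. n5.lab = "ym"  [terminal]
8. n6.key = true  [B₁.live == false]
9. n6.fin = "pp"  ["pp"]
10. n6.depth = "pq"  ["pq"]
11. n7.lab = "nu"  [terminal]
12. n6.tag = 11  [len(E.depth) + 9]
13. n2.live = false  [false]
14. n8.hot = true  [true]
15. n8.idx = false  [B.live == true]
16. n8.tag = 24  [b.hot + 33]
17. n9.lab = "yq"  [terminal]
18. n10.lab = "nz"  [terminal]
19. n8.lab = -5  [C.tag - 29]
20. n0.lim = "rx"  ["rx"]
21. n0.env = true  [B.live == false]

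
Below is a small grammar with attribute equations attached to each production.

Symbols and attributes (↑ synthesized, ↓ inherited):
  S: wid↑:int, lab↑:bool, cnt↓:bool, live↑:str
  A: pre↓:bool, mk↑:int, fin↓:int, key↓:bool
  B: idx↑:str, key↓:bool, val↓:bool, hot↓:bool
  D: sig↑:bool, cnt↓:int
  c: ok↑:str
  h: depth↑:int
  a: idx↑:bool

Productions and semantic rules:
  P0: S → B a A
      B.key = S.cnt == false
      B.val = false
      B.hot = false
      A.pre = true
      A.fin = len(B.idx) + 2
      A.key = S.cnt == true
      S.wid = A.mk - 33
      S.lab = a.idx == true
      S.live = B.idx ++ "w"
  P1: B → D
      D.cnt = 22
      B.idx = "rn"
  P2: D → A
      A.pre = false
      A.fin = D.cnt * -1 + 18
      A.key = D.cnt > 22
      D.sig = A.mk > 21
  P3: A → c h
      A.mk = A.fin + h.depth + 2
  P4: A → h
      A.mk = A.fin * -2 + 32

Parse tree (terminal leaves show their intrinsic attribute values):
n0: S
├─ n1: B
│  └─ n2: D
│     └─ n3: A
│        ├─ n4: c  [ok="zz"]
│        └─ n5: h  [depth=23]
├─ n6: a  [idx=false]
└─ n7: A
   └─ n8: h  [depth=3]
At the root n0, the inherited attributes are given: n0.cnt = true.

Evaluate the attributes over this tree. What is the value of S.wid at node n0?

1. n0.cnt = true  [given at root]
2. n1.key = false  [S.cnt == false]
3. n1.val = false  [false]
4. n1.hot = false  [false]
5. n2.cnt = 22  [22]
6. n3.pre = false  [false]
7. n3.fin = -4  [D.cnt * -1 + 18]
8. n3.key = false  [D.cnt > 22]
9. n4.ok = "zz"  [terminal]
10. n5.depth = 23  [terminal]
11. n3.mk = 21  [A.fin + h.depth + 2]
12. n2.sig = false  [A.mk > 21]
13. n1.idx = "rn"  ["rn"]
14. n6.idx = false  [terminal]
15. n7.pre = true  [true]
16. n7.fin = 4  [len(B.idx) + 2]
17. n7.key = true  [S.cnt == true]
18. n8.depth = 3  [terminal]
19. n7.mk = 24  [A.fin * -2 + 32]
20. n0.wid = -9  [A.mk - 33]
21. n0.lab = false  [a.idx == true]
22. n0.live = "rnw"  [B.idx ++ "w"]

-9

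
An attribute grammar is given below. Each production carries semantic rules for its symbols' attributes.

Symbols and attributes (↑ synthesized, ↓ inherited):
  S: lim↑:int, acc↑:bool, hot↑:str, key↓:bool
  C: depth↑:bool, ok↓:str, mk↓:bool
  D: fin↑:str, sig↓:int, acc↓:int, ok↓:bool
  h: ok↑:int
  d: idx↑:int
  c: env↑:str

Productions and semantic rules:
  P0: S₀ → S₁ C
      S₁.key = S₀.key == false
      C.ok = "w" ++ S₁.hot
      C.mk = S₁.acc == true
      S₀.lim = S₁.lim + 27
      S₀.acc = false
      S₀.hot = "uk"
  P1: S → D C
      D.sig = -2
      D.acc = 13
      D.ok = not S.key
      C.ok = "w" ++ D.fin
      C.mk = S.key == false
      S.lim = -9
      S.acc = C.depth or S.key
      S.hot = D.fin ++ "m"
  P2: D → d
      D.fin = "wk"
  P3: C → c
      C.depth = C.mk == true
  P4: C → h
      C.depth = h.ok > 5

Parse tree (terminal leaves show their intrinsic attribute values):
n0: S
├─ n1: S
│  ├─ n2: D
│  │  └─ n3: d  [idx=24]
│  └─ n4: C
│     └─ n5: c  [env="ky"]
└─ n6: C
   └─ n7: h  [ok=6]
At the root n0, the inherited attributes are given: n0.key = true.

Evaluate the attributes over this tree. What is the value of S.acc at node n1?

true

1. n0.key = true  [given at root]
2. n1.key = false  [S₀.key == false]
3. n2.sig = -2  [-2]
4. n2.acc = 13  [13]
5. n2.ok = true  [not S.key]
6. n3.idx = 24  [terminal]
7. n2.fin = "wk"  ["wk"]
8. n4.ok = "wwk"  ["w" ++ D.fin]
9. n4.mk = true  [S.key == false]
10. n5.env = "ky"  [terminal]
11. n4.depth = true  [C.mk == true]
12. n1.lim = -9  [-9]
13. n1.acc = true  [C.depth or S.key]
14. n1.hot = "wkm"  [D.fin ++ "m"]
15. n6.ok = "wwkm"  ["w" ++ S₁.hot]
16. n6.mk = true  [S₁.acc == true]
17. n7.ok = 6  [terminal]
18. n6.depth = true  [h.ok > 5]
19. n0.lim = 18  [S₁.lim + 27]
20. n0.acc = false  [false]
21. n0.hot = "uk"  ["uk"]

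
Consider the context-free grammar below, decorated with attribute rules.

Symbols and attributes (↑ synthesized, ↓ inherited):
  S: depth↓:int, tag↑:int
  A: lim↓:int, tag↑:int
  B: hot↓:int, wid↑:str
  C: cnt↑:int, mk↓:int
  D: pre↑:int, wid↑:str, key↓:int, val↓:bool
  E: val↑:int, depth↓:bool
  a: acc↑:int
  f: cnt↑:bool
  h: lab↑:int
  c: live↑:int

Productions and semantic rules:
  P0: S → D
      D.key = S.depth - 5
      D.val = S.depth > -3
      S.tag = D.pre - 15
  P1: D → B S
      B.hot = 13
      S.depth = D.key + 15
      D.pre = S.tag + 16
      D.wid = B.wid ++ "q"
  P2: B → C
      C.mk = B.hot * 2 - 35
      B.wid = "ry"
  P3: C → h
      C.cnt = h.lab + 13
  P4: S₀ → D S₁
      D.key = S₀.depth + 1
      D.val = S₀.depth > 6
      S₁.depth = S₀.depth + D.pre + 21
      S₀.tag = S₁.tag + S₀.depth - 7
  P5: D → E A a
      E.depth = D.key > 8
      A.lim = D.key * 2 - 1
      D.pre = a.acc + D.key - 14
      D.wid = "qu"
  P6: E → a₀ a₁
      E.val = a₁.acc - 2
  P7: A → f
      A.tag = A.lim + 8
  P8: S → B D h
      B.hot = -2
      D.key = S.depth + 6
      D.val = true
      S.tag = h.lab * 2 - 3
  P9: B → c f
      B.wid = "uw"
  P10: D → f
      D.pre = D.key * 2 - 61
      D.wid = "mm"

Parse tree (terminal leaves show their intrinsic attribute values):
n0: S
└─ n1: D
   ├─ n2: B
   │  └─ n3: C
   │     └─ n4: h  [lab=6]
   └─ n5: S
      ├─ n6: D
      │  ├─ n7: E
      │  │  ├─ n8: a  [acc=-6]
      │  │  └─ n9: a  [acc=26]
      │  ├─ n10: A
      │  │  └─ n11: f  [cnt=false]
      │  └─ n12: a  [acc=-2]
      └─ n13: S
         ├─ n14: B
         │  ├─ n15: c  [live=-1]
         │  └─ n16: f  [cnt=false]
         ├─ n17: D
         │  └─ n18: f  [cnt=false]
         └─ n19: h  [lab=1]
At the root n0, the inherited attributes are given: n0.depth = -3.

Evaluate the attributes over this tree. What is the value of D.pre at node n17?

1. n0.depth = -3  [given at root]
2. n1.key = -8  [S.depth - 5]
3. n1.val = false  [S.depth > -3]
4. n2.hot = 13  [13]
5. n3.mk = -9  [B.hot * 2 - 35]
6. n4.lab = 6  [terminal]
7. n3.cnt = 19  [h.lab + 13]
8. n2.wid = "ry"  ["ry"]
9. n5.depth = 7  [D.key + 15]
10. n6.key = 8  [S₀.depth + 1]
11. n6.val = true  [S₀.depth > 6]
12. n7.depth = false  [D.key > 8]
13. n8.acc = -6  [terminal]
14. n9.acc = 26  [terminal]
15. n7.val = 24  [a₁.acc - 2]
16. n10.lim = 15  [D.key * 2 - 1]
17. n11.cnt = false  [terminal]
18. n10.tag = 23  [A.lim + 8]
19. n12.acc = -2  [terminal]
20. n6.pre = -8  [a.acc + D.key - 14]
21. n6.wid = "qu"  ["qu"]
22. n13.depth = 20  [S₀.depth + D.pre + 21]
23. n14.hot = -2  [-2]
24. n15.live = -1  [terminal]
25. n16.cnt = false  [terminal]
26. n14.wid = "uw"  ["uw"]
27. n17.key = 26  [S.depth + 6]
28. n17.val = true  [true]
29. n18.cnt = false  [terminal]
30. n17.pre = -9  [D.key * 2 - 61]
31. n17.wid = "mm"  ["mm"]
32. n19.lab = 1  [terminal]
33. n13.tag = -1  [h.lab * 2 - 3]
34. n5.tag = -1  [S₁.tag + S₀.depth - 7]
35. n1.pre = 15  [S.tag + 16]
36. n1.wid = "ryq"  [B.wid ++ "q"]
37. n0.tag = 0  [D.pre - 15]

-9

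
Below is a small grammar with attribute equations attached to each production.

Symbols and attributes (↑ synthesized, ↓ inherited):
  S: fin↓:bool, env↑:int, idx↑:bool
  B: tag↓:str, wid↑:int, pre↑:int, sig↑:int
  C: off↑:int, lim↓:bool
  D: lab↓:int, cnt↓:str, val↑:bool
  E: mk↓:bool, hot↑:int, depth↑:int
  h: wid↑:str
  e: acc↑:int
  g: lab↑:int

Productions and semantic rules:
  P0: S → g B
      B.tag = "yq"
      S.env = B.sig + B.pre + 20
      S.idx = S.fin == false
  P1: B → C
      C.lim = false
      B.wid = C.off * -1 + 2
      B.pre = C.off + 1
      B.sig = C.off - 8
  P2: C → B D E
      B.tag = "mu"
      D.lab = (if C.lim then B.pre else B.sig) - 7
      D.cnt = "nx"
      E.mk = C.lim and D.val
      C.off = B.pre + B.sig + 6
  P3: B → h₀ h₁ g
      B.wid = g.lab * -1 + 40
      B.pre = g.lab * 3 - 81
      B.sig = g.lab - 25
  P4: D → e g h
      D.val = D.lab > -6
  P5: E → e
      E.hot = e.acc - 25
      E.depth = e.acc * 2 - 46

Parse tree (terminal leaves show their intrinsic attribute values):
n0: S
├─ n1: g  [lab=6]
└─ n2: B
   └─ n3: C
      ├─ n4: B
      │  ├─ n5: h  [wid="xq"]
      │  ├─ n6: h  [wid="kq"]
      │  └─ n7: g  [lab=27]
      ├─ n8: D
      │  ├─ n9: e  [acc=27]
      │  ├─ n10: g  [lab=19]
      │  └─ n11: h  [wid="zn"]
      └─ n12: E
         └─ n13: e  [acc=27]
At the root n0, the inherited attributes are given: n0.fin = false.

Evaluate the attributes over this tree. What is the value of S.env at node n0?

1. n0.fin = false  [given at root]
2. n1.lab = 6  [terminal]
3. n2.tag = "yq"  ["yq"]
4. n3.lim = false  [false]
5. n4.tag = "mu"  ["mu"]
6. n5.wid = "xq"  [terminal]
7. n6.wid = "kq"  [terminal]
8. n7.lab = 27  [terminal]
9. n4.wid = 13  [g.lab * -1 + 40]
10. n4.pre = 0  [g.lab * 3 - 81]
11. n4.sig = 2  [g.lab - 25]
12. n8.lab = -5  [(if C.lim then B.pre else B.sig) - 7]
13. n8.cnt = "nx"  ["nx"]
14. n9.acc = 27  [terminal]
15. n10.lab = 19  [terminal]
16. n11.wid = "zn"  [terminal]
17. n8.val = true  [D.lab > -6]
18. n12.mk = false  [C.lim and D.val]
19. n13.acc = 27  [terminal]
20. n12.hot = 2  [e.acc - 25]
21. n12.depth = 8  [e.acc * 2 - 46]
22. n3.off = 8  [B.pre + B.sig + 6]
23. n2.wid = -6  [C.off * -1 + 2]
24. n2.pre = 9  [C.off + 1]
25. n2.sig = 0  [C.off - 8]
26. n0.env = 29  [B.sig + B.pre + 20]
27. n0.idx = true  [S.fin == false]

29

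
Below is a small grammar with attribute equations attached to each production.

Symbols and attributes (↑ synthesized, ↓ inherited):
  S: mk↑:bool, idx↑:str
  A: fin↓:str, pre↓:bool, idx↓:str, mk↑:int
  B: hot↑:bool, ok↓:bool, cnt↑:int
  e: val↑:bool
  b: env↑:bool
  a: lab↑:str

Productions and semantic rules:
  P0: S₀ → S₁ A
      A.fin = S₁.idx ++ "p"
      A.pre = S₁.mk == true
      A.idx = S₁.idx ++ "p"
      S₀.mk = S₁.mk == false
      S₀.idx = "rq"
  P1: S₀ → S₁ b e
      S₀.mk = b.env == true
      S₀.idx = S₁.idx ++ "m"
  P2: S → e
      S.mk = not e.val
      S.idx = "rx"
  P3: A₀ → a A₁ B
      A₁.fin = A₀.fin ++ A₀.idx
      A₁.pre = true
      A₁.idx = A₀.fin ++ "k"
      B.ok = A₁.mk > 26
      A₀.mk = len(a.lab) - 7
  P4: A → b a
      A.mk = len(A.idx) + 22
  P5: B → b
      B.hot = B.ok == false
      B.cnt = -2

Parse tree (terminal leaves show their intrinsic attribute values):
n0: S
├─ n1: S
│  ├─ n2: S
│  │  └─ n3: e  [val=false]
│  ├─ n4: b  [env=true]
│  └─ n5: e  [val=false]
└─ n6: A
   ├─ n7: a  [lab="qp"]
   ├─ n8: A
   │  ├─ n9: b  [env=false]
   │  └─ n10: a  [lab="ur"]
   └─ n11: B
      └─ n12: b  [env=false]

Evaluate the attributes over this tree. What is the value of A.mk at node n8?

1. n3.val = false  [terminal]
2. n2.mk = true  [not e.val]
3. n2.idx = "rx"  ["rx"]
4. n4.env = true  [terminal]
5. n5.val = false  [terminal]
6. n1.mk = true  [b.env == true]
7. n1.idx = "rxm"  [S₁.idx ++ "m"]
8. n6.fin = "rxmp"  [S₁.idx ++ "p"]
9. n6.pre = true  [S₁.mk == true]
10. n6.idx = "rxmp"  [S₁.idx ++ "p"]
11. n7.lab = "qp"  [terminal]
12. n8.fin = "rxmprxmp"  [A₀.fin ++ A₀.idx]
13. n8.pre = true  [true]
14. n8.idx = "rxmpk"  [A₀.fin ++ "k"]
15. n9.env = false  [terminal]
16. n10.lab = "ur"  [terminal]
17. n8.mk = 27  [len(A.idx) + 22]
18. n11.ok = true  [A₁.mk > 26]
19. n12.env = false  [terminal]
20. n11.hot = false  [B.ok == false]
21. n11.cnt = -2  [-2]
22. n6.mk = -5  [len(a.lab) - 7]
23. n0.mk = false  [S₁.mk == false]
24. n0.idx = "rq"  ["rq"]

27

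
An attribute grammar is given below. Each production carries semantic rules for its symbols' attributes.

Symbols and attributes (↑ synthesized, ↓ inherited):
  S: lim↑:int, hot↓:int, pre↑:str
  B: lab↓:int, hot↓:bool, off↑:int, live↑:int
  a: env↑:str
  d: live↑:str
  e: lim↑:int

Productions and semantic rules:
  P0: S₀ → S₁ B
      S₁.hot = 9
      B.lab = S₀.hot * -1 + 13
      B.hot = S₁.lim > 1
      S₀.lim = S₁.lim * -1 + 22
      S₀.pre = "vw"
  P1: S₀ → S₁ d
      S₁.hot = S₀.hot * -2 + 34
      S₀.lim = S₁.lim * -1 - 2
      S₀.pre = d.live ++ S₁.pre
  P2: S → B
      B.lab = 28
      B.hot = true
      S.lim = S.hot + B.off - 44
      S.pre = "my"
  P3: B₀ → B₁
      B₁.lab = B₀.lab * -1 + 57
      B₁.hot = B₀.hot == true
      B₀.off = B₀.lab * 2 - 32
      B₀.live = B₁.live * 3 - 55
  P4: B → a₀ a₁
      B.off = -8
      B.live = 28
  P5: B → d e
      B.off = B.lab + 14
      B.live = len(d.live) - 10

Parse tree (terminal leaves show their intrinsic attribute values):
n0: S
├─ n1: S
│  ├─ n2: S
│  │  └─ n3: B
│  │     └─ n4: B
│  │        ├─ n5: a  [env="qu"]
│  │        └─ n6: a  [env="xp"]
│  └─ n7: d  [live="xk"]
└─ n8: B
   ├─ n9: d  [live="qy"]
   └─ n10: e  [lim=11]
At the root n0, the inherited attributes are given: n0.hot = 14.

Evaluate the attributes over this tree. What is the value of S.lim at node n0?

1. n0.hot = 14  [given at root]
2. n1.hot = 9  [9]
3. n2.hot = 16  [S₀.hot * -2 + 34]
4. n3.lab = 28  [28]
5. n3.hot = true  [true]
6. n4.lab = 29  [B₀.lab * -1 + 57]
7. n4.hot = true  [B₀.hot == true]
8. n5.env = "qu"  [terminal]
9. n6.env = "xp"  [terminal]
10. n4.off = -8  [-8]
11. n4.live = 28  [28]
12. n3.off = 24  [B₀.lab * 2 - 32]
13. n3.live = 29  [B₁.live * 3 - 55]
14. n2.lim = -4  [S.hot + B.off - 44]
15. n2.pre = "my"  ["my"]
16. n7.live = "xk"  [terminal]
17. n1.lim = 2  [S₁.lim * -1 - 2]
18. n1.pre = "xkmy"  [d.live ++ S₁.pre]
19. n8.lab = -1  [S₀.hot * -1 + 13]
20. n8.hot = true  [S₁.lim > 1]
21. n9.live = "qy"  [terminal]
22. n10.lim = 11  [terminal]
23. n8.off = 13  [B.lab + 14]
24. n8.live = -8  [len(d.live) - 10]
25. n0.lim = 20  [S₁.lim * -1 + 22]
26. n0.pre = "vw"  ["vw"]

20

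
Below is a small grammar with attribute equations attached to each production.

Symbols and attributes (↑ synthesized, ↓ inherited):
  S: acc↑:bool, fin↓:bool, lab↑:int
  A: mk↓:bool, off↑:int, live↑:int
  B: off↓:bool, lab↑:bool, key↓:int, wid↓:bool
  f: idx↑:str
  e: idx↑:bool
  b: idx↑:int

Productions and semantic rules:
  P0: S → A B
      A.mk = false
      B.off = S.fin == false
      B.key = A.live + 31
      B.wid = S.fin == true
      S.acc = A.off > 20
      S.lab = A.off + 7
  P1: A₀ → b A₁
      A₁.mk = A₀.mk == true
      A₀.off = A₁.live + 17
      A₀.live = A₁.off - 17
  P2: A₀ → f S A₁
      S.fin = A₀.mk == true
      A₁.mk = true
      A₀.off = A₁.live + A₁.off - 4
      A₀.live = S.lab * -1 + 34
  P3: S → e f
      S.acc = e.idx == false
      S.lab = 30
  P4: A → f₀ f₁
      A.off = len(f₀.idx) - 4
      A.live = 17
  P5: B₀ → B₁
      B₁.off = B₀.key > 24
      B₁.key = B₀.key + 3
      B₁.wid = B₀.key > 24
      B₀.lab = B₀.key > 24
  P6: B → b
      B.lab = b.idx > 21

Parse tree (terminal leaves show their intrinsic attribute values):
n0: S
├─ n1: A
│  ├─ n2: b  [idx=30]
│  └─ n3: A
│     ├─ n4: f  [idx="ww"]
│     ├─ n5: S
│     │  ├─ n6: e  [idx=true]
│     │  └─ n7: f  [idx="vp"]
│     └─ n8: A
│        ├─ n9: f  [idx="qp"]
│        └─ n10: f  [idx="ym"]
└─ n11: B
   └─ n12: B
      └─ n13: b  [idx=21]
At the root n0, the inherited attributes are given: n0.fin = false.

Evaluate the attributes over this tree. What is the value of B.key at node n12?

28

1. n0.fin = false  [given at root]
2. n1.mk = false  [false]
3. n2.idx = 30  [terminal]
4. n3.mk = false  [A₀.mk == true]
5. n4.idx = "ww"  [terminal]
6. n5.fin = false  [A₀.mk == true]
7. n6.idx = true  [terminal]
8. n7.idx = "vp"  [terminal]
9. n5.acc = false  [e.idx == false]
10. n5.lab = 30  [30]
11. n8.mk = true  [true]
12. n9.idx = "qp"  [terminal]
13. n10.idx = "ym"  [terminal]
14. n8.off = -2  [len(f₀.idx) - 4]
15. n8.live = 17  [17]
16. n3.off = 11  [A₁.live + A₁.off - 4]
17. n3.live = 4  [S.lab * -1 + 34]
18. n1.off = 21  [A₁.live + 17]
19. n1.live = -6  [A₁.off - 17]
20. n11.off = true  [S.fin == false]
21. n11.key = 25  [A.live + 31]
22. n11.wid = false  [S.fin == true]
23. n12.off = true  [B₀.key > 24]
24. n12.key = 28  [B₀.key + 3]
25. n12.wid = true  [B₀.key > 24]
26. n13.idx = 21  [terminal]
27. n12.lab = false  [b.idx > 21]
28. n11.lab = true  [B₀.key > 24]
29. n0.acc = true  [A.off > 20]
30. n0.lab = 28  [A.off + 7]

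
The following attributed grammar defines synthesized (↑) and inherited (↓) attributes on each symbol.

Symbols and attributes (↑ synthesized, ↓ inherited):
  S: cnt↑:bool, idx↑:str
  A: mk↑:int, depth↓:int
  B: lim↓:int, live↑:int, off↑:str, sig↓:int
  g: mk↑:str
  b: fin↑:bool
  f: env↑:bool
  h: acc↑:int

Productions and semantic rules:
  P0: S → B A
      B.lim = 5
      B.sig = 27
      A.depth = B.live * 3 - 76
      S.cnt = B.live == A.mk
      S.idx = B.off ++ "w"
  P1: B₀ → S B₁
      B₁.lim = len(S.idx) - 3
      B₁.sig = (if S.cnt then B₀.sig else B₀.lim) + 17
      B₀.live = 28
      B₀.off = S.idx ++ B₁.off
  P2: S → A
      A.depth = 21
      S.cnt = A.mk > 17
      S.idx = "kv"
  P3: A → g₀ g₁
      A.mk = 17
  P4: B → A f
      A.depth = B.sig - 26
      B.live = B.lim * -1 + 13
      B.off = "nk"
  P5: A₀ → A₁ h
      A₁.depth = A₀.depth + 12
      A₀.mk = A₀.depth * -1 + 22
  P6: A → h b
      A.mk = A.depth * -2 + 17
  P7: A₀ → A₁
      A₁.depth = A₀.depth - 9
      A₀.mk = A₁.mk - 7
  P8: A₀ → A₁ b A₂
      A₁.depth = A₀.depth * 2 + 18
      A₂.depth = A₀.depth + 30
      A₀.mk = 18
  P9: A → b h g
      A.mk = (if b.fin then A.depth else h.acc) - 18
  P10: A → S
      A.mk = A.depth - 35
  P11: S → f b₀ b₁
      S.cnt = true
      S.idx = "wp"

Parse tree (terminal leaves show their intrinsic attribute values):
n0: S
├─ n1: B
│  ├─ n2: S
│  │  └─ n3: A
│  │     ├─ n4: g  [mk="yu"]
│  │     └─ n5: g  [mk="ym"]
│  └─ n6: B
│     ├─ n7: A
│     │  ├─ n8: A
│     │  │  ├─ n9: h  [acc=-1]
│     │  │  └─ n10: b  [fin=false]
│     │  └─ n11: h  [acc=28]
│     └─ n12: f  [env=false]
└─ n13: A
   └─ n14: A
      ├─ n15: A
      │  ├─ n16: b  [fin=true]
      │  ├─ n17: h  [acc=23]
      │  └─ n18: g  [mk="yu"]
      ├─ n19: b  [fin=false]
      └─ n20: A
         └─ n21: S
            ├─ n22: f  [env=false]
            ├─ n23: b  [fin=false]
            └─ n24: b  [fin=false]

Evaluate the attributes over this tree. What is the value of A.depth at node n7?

1. n1.lim = 5  [5]
2. n1.sig = 27  [27]
3. n3.depth = 21  [21]
4. n4.mk = "yu"  [terminal]
5. n5.mk = "ym"  [terminal]
6. n3.mk = 17  [17]
7. n2.cnt = false  [A.mk > 17]
8. n2.idx = "kv"  ["kv"]
9. n6.lim = -1  [len(S.idx) - 3]
10. n6.sig = 22  [(if S.cnt then B₀.sig else B₀.lim) + 17]
11. n7.depth = -4  [B.sig - 26]
12. n8.depth = 8  [A₀.depth + 12]
13. n9.acc = -1  [terminal]
14. n10.fin = false  [terminal]
15. n8.mk = 1  [A.depth * -2 + 17]
16. n11.acc = 28  [terminal]
17. n7.mk = 26  [A₀.depth * -1 + 22]
18. n12.env = false  [terminal]
19. n6.live = 14  [B.lim * -1 + 13]
20. n6.off = "nk"  ["nk"]
21. n1.live = 28  [28]
22. n1.off = "kvnk"  [S.idx ++ B₁.off]
23. n13.depth = 8  [B.live * 3 - 76]
24. n14.depth = -1  [A₀.depth - 9]
25. n15.depth = 16  [A₀.depth * 2 + 18]
26. n16.fin = true  [terminal]
27. n17.acc = 23  [terminal]
28. n18.mk = "yu"  [terminal]
29. n15.mk = -2  [(if b.fin then A.depth else h.acc) - 18]
30. n19.fin = false  [terminal]
31. n20.depth = 29  [A₀.depth + 30]
32. n22.env = false  [terminal]
33. n23.fin = false  [terminal]
34. n24.fin = false  [terminal]
35. n21.cnt = true  [true]
36. n21.idx = "wp"  ["wp"]
37. n20.mk = -6  [A.depth - 35]
38. n14.mk = 18  [18]
39. n13.mk = 11  [A₁.mk - 7]
40. n0.cnt = false  [B.live == A.mk]
41. n0.idx = "kvnkw"  [B.off ++ "w"]

-4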